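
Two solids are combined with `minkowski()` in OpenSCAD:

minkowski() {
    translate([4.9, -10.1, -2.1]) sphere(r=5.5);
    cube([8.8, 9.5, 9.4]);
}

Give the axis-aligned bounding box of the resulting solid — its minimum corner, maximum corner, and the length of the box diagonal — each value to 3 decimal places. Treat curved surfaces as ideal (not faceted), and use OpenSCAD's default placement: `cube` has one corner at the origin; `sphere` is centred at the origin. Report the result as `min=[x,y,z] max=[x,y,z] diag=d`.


min=[-0.600,-15.600,-7.600] max=[19.200,4.900,12.800] diag=35.049

A = translate([4.9, -10.1, -2.1]) sphere(r=5.5) → bbox [-0.6,-15.6,-7.6] .. [10.4,-4.6,3.4]
B = cube([8.8, 9.5, 9.4]) → bbox [0,0,0] .. [8.8,9.5,9.4]
lo = A.lo+B.lo = [-0.6+0, -15.6+0, -7.6+0] = [-0.600,-15.600,-7.600]
hi = A.hi+B.hi = [10.4+8.8, -4.6+9.5, 3.4+9.4] = [19.200,4.900,12.800]
diag = √(19.8²+20.5²+20.4²) = √1228.45 = 35.049


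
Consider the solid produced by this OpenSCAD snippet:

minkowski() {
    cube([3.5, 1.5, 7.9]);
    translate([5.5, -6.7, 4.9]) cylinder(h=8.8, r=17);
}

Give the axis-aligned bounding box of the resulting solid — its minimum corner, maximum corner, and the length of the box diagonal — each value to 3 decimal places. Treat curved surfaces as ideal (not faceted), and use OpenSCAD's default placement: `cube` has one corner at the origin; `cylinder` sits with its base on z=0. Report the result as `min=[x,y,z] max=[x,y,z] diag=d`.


A = translate([5.5, -6.7, 4.9]) cylinder(h=8.8, r=17) → bbox [-11.5,-23.7,4.9] .. [22.5,10.3,13.7]
B = cube([3.5, 1.5, 7.9]) → bbox [0,0,0] .. [3.5,1.5,7.9]
lo = A.lo+B.lo = [-11.5+0, -23.7+0, 4.9+0] = [-11.500,-23.700,4.900]
hi = A.hi+B.hi = [22.5+3.5, 10.3+1.5, 13.7+7.9] = [26.000,11.800,21.600]
diag = √(37.5²+35.5²+16.7²) = √2945.39 = 54.271

min=[-11.500,-23.700,4.900] max=[26.000,11.800,21.600] diag=54.271


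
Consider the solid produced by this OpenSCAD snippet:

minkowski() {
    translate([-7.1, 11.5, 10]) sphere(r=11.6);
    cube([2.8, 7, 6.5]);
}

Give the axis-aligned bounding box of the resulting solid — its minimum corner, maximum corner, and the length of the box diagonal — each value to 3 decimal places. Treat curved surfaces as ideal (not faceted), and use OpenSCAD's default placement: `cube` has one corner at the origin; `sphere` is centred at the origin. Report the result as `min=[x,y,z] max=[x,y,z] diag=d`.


A = translate([-7.1, 11.5, 10]) sphere(r=11.6) → bbox [-18.7,-0.1,-1.6] .. [4.5,23.1,21.6]
B = cube([2.8, 7, 6.5]) → bbox [0,0,0] .. [2.8,7,6.5]
lo = A.lo+B.lo = [-18.7+0, -0.1+0, -1.6+0] = [-18.700,-0.100,-1.600]
hi = A.hi+B.hi = [4.5+2.8, 23.1+7, 21.6+6.5] = [7.300,30.100,28.100]
diag = √(26²+30.2²+29.7²) = √2470.13 = 49.700

min=[-18.700,-0.100,-1.600] max=[7.300,30.100,28.100] diag=49.700


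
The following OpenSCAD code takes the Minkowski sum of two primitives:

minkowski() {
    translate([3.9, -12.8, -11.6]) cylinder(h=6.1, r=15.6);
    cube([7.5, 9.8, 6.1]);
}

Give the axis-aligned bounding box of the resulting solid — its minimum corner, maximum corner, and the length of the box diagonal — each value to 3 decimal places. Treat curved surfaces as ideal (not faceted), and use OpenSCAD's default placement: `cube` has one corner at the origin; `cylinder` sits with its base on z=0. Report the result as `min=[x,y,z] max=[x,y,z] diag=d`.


A = translate([3.9, -12.8, -11.6]) cylinder(h=6.1, r=15.6) → bbox [-11.7,-28.4,-11.6] .. [19.5,2.8,-5.5]
B = cube([7.5, 9.8, 6.1]) → bbox [0,0,0] .. [7.5,9.8,6.1]
lo = A.lo+B.lo = [-11.7+0, -28.4+0, -11.6+0] = [-11.700,-28.400,-11.600]
hi = A.hi+B.hi = [19.5+7.5, 2.8+9.8, -5.5+6.1] = [27.000,12.600,0.600]
diag = √(38.7²+41²+12.2²) = √3327.53 = 57.685

min=[-11.700,-28.400,-11.600] max=[27.000,12.600,0.600] diag=57.685


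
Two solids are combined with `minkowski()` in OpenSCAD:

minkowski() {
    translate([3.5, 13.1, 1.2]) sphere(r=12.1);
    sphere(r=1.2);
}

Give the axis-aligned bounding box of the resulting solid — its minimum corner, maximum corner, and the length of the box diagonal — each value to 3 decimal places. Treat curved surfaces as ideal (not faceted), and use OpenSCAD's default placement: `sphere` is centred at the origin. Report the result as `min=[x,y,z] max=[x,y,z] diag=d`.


min=[-9.800,-0.200,-12.100] max=[16.800,26.400,14.500] diag=46.073

A = translate([3.5, 13.1, 1.2]) sphere(r=12.1) → bbox [-8.6,1,-10.9] .. [15.6,25.2,13.3]
B = sphere(r=1.2) → bbox [-1.2,-1.2,-1.2] .. [1.2,1.2,1.2]
lo = A.lo+B.lo = [-8.6-1.2, 1-1.2, -10.9-1.2] = [-9.800,-0.200,-12.100]
hi = A.hi+B.hi = [15.6+1.2, 25.2+1.2, 13.3+1.2] = [16.800,26.400,14.500]
diag = √(26.6²+26.6²+26.6²) = √2122.68 = 46.073


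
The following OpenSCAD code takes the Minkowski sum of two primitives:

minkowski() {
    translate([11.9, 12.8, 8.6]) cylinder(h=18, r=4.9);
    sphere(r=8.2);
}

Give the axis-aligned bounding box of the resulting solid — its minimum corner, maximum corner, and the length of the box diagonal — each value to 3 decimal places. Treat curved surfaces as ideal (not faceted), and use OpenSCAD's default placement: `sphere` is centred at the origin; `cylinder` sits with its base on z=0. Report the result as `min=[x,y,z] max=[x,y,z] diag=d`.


A = translate([11.9, 12.8, 8.6]) cylinder(h=18, r=4.9) → bbox [7,7.9,8.6] .. [16.8,17.7,26.6]
B = sphere(r=8.2) → bbox [-8.2,-8.2,-8.2] .. [8.2,8.2,8.2]
lo = A.lo+B.lo = [7-8.2, 7.9-8.2, 8.6-8.2] = [-1.200,-0.300,0.400]
hi = A.hi+B.hi = [16.8+8.2, 17.7+8.2, 26.6+8.2] = [25.000,25.900,34.800]
diag = √(26.2²+26.2²+34.4²) = √2556.24 = 50.559

min=[-1.200,-0.300,0.400] max=[25.000,25.900,34.800] diag=50.559


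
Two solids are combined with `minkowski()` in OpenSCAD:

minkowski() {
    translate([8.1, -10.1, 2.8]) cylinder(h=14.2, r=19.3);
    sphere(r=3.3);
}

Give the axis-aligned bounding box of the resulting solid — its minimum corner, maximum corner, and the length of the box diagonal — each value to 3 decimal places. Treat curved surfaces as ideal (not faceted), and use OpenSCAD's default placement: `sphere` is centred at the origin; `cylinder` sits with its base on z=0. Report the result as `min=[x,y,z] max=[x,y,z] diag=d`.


min=[-14.500,-32.700,-0.500] max=[30.700,12.500,20.300] diag=67.221

A = translate([8.1, -10.1, 2.8]) cylinder(h=14.2, r=19.3) → bbox [-11.2,-29.4,2.8] .. [27.4,9.2,17]
B = sphere(r=3.3) → bbox [-3.3,-3.3,-3.3] .. [3.3,3.3,3.3]
lo = A.lo+B.lo = [-11.2-3.3, -29.4-3.3, 2.8-3.3] = [-14.500,-32.700,-0.500]
hi = A.hi+B.hi = [27.4+3.3, 9.2+3.3, 17+3.3] = [30.700,12.500,20.300]
diag = √(45.2²+45.2²+20.8²) = √4518.72 = 67.221


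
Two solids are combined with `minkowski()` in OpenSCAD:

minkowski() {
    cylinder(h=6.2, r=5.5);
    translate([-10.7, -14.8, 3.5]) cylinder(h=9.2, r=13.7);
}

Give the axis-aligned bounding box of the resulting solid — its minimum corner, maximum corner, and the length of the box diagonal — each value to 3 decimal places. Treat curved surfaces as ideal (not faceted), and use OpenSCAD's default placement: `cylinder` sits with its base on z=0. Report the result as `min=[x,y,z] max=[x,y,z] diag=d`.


A = translate([-10.7, -14.8, 3.5]) cylinder(h=9.2, r=13.7) → bbox [-24.4,-28.5,3.5] .. [3,-1.1,12.7]
B = cylinder(h=6.2, r=5.5) → bbox [-5.5,-5.5,0] .. [5.5,5.5,6.2]
lo = A.lo+B.lo = [-24.4-5.5, -28.5-5.5, 3.5+0] = [-29.900,-34.000,3.500]
hi = A.hi+B.hi = [3+5.5, -1.1+5.5, 12.7+6.2] = [8.500,4.400,18.900]
diag = √(38.4²+38.4²+15.4²) = √3186.28 = 56.447

min=[-29.900,-34.000,3.500] max=[8.500,4.400,18.900] diag=56.447


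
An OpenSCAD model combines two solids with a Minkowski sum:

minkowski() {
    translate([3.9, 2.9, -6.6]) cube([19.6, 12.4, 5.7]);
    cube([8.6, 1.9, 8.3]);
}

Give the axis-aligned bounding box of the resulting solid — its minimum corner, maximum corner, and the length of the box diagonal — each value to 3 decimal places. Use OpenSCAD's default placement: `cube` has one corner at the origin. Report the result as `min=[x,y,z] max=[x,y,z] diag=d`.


min=[3.900,2.900,-6.600] max=[32.100,17.200,7.400] diag=34.579

A = translate([3.9, 2.9, -6.6]) cube([19.6, 12.4, 5.7]) → bbox [3.9,2.9,-6.6] .. [23.5,15.3,-0.9]
B = cube([8.6, 1.9, 8.3]) → bbox [0,0,0] .. [8.6,1.9,8.3]
lo = A.lo+B.lo = [3.9+0, 2.9+0, -6.6+0] = [3.900,2.900,-6.600]
hi = A.hi+B.hi = [23.5+8.6, 15.3+1.9, -0.9+8.3] = [32.100,17.200,7.400]
diag = √(28.2²+14.3²+14²) = √1195.73 = 34.579


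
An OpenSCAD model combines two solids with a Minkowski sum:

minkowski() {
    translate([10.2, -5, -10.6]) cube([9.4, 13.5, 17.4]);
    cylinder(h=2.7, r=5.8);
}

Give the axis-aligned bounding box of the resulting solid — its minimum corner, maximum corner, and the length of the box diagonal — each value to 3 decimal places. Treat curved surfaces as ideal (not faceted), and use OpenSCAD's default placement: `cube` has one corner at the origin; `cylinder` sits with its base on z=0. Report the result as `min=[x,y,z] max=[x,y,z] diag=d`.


A = translate([10.2, -5, -10.6]) cube([9.4, 13.5, 17.4]) → bbox [10.2,-5,-10.6] .. [19.6,8.5,6.8]
B = cylinder(h=2.7, r=5.8) → bbox [-5.8,-5.8,0] .. [5.8,5.8,2.7]
lo = A.lo+B.lo = [10.2-5.8, -5-5.8, -10.6+0] = [4.400,-10.800,-10.600]
hi = A.hi+B.hi = [19.6+5.8, 8.5+5.8, 6.8+2.7] = [25.400,14.300,9.500]
diag = √(21²+25.1²+20.1²) = √1475.02 = 38.406

min=[4.400,-10.800,-10.600] max=[25.400,14.300,9.500] diag=38.406


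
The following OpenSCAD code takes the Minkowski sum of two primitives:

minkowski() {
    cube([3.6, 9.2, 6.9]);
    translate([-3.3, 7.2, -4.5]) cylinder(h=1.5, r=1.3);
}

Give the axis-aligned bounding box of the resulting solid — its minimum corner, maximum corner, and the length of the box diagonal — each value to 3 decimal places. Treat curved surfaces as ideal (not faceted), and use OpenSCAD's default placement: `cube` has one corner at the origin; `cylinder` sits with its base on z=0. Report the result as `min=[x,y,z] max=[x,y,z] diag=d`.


min=[-4.600,5.900,-4.500] max=[1.600,17.700,3.900] diag=15.756

A = translate([-3.3, 7.2, -4.5]) cylinder(h=1.5, r=1.3) → bbox [-4.6,5.9,-4.5] .. [-2,8.5,-3]
B = cube([3.6, 9.2, 6.9]) → bbox [0,0,0] .. [3.6,9.2,6.9]
lo = A.lo+B.lo = [-4.6+0, 5.9+0, -4.5+0] = [-4.600,5.900,-4.500]
hi = A.hi+B.hi = [-2+3.6, 8.5+9.2, -3+6.9] = [1.600,17.700,3.900]
diag = √(6.2²+11.8²+8.4²) = √248.24 = 15.756


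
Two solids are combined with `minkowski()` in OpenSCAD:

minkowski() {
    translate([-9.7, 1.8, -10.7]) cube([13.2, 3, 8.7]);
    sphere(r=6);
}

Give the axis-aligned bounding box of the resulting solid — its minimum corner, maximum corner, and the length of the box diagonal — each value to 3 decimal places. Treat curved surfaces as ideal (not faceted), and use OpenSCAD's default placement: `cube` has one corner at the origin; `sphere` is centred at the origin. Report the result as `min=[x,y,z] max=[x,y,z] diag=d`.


min=[-15.700,-4.200,-16.700] max=[9.500,10.800,4.000] diag=35.896

A = translate([-9.7, 1.8, -10.7]) cube([13.2, 3, 8.7]) → bbox [-9.7,1.8,-10.7] .. [3.5,4.8,-2]
B = sphere(r=6) → bbox [-6,-6,-6] .. [6,6,6]
lo = A.lo+B.lo = [-9.7-6, 1.8-6, -10.7-6] = [-15.700,-4.200,-16.700]
hi = A.hi+B.hi = [3.5+6, 4.8+6, -2+6] = [9.500,10.800,4.000]
diag = √(25.2²+15²+20.7²) = √1288.53 = 35.896


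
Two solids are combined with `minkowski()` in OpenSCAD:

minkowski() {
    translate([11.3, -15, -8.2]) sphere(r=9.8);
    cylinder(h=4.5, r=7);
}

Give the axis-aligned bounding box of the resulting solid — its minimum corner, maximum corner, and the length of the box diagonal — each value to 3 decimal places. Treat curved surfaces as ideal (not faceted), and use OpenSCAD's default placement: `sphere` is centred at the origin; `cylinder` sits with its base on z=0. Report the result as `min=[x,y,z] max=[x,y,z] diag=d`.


A = translate([11.3, -15, -8.2]) sphere(r=9.8) → bbox [1.5,-24.8,-18] .. [21.1,-5.2,1.6]
B = cylinder(h=4.5, r=7) → bbox [-7,-7,0] .. [7,7,4.5]
lo = A.lo+B.lo = [1.5-7, -24.8-7, -18+0] = [-5.500,-31.800,-18.000]
hi = A.hi+B.hi = [21.1+7, -5.2+7, 1.6+4.5] = [28.100,1.800,6.100]
diag = √(33.6²+33.6²+24.1²) = √2838.73 = 53.280

min=[-5.500,-31.800,-18.000] max=[28.100,1.800,6.100] diag=53.280


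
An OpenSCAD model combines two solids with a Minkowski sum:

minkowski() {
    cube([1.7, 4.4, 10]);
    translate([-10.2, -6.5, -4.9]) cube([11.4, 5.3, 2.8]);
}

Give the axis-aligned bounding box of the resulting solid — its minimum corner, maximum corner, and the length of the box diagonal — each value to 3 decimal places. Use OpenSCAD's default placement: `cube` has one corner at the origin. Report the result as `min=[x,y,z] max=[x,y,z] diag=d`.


A = translate([-10.2, -6.5, -4.9]) cube([11.4, 5.3, 2.8]) → bbox [-10.2,-6.5,-4.9] .. [1.2,-1.2,-2.1]
B = cube([1.7, 4.4, 10]) → bbox [0,0,0] .. [1.7,4.4,10]
lo = A.lo+B.lo = [-10.2+0, -6.5+0, -4.9+0] = [-10.200,-6.500,-4.900]
hi = A.hi+B.hi = [1.2+1.7, -1.2+4.4, -2.1+10] = [2.900,3.200,7.900]
diag = √(13.1²+9.7²+12.8²) = √429.54 = 20.725

min=[-10.200,-6.500,-4.900] max=[2.900,3.200,7.900] diag=20.725


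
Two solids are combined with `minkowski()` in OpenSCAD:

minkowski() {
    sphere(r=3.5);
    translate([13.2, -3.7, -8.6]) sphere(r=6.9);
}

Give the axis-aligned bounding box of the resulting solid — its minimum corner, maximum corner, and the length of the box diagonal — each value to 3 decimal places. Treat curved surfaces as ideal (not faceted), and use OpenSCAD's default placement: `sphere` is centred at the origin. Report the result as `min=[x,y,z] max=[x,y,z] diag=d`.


A = translate([13.2, -3.7, -8.6]) sphere(r=6.9) → bbox [6.3,-10.6,-15.5] .. [20.1,3.2,-1.7]
B = sphere(r=3.5) → bbox [-3.5,-3.5,-3.5] .. [3.5,3.5,3.5]
lo = A.lo+B.lo = [6.3-3.5, -10.6-3.5, -15.5-3.5] = [2.800,-14.100,-19.000]
hi = A.hi+B.hi = [20.1+3.5, 3.2+3.5, -1.7+3.5] = [23.600,6.700,1.800]
diag = √(20.8²+20.8²+20.8²) = √1297.92 = 36.027

min=[2.800,-14.100,-19.000] max=[23.600,6.700,1.800] diag=36.027


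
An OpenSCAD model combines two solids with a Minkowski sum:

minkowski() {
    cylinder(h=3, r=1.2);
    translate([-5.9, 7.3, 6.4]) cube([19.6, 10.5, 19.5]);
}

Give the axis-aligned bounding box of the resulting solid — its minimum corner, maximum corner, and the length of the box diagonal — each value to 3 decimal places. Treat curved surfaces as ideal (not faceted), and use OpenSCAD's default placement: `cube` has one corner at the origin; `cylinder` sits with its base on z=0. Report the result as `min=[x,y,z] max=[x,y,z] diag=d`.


min=[-7.100,6.100,6.400] max=[14.900,19.000,28.900] diag=34.010

A = translate([-5.9, 7.3, 6.4]) cube([19.6, 10.5, 19.5]) → bbox [-5.9,7.3,6.4] .. [13.7,17.8,25.9]
B = cylinder(h=3, r=1.2) → bbox [-1.2,-1.2,0] .. [1.2,1.2,3]
lo = A.lo+B.lo = [-5.9-1.2, 7.3-1.2, 6.4+0] = [-7.100,6.100,6.400]
hi = A.hi+B.hi = [13.7+1.2, 17.8+1.2, 25.9+3] = [14.900,19.000,28.900]
diag = √(22²+12.9²+22.5²) = √1156.66 = 34.010


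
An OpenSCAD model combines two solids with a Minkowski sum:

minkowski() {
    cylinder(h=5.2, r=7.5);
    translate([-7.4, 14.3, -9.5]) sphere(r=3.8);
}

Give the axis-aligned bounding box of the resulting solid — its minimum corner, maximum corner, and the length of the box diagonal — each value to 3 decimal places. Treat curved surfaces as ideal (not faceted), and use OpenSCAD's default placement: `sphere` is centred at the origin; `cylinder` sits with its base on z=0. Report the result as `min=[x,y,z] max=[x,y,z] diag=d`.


min=[-18.700,3.000,-13.300] max=[3.900,25.600,-0.500] diag=34.429

A = translate([-7.4, 14.3, -9.5]) sphere(r=3.8) → bbox [-11.2,10.5,-13.3] .. [-3.6,18.1,-5.7]
B = cylinder(h=5.2, r=7.5) → bbox [-7.5,-7.5,0] .. [7.5,7.5,5.2]
lo = A.lo+B.lo = [-11.2-7.5, 10.5-7.5, -13.3+0] = [-18.700,3.000,-13.300]
hi = A.hi+B.hi = [-3.6+7.5, 18.1+7.5, -5.7+5.2] = [3.900,25.600,-0.500]
diag = √(22.6²+22.6²+12.8²) = √1185.36 = 34.429


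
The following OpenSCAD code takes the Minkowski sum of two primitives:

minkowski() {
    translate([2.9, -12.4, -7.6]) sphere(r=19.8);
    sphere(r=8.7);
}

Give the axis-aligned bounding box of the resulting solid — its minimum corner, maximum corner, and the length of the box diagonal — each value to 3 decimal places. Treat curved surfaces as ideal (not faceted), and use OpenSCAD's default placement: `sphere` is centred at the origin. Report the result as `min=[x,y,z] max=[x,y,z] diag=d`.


A = translate([2.9, -12.4, -7.6]) sphere(r=19.8) → bbox [-16.9,-32.2,-27.4] .. [22.7,7.4,12.2]
B = sphere(r=8.7) → bbox [-8.7,-8.7,-8.7] .. [8.7,8.7,8.7]
lo = A.lo+B.lo = [-16.9-8.7, -32.2-8.7, -27.4-8.7] = [-25.600,-40.900,-36.100]
hi = A.hi+B.hi = [22.7+8.7, 7.4+8.7, 12.2+8.7] = [31.400,16.100,20.900]
diag = √(57²+57²+57²) = √9747 = 98.727

min=[-25.600,-40.900,-36.100] max=[31.400,16.100,20.900] diag=98.727


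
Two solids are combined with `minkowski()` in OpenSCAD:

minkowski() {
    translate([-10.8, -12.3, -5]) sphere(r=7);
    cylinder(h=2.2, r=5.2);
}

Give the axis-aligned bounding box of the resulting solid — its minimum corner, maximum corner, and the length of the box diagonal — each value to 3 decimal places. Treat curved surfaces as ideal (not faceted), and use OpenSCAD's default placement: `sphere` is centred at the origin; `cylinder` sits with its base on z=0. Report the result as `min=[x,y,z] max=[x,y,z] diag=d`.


min=[-23.000,-24.500,-12.000] max=[1.400,-0.100,4.200] diag=38.120

A = translate([-10.8, -12.3, -5]) sphere(r=7) → bbox [-17.8,-19.3,-12] .. [-3.8,-5.3,2]
B = cylinder(h=2.2, r=5.2) → bbox [-5.2,-5.2,0] .. [5.2,5.2,2.2]
lo = A.lo+B.lo = [-17.8-5.2, -19.3-5.2, -12+0] = [-23.000,-24.500,-12.000]
hi = A.hi+B.hi = [-3.8+5.2, -5.3+5.2, 2+2.2] = [1.400,-0.100,4.200]
diag = √(24.4²+24.4²+16.2²) = √1453.16 = 38.120


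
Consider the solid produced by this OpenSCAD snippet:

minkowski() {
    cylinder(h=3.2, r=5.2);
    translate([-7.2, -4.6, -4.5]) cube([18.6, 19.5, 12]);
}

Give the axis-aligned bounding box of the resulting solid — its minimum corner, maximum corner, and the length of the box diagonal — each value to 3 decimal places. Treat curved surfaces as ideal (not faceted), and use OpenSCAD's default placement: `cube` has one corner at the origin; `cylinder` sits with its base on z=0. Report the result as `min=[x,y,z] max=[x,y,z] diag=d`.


min=[-12.400,-9.800,-4.500] max=[16.600,20.100,10.700] diag=44.340

A = translate([-7.2, -4.6, -4.5]) cube([18.6, 19.5, 12]) → bbox [-7.2,-4.6,-4.5] .. [11.4,14.9,7.5]
B = cylinder(h=3.2, r=5.2) → bbox [-5.2,-5.2,0] .. [5.2,5.2,3.2]
lo = A.lo+B.lo = [-7.2-5.2, -4.6-5.2, -4.5+0] = [-12.400,-9.800,-4.500]
hi = A.hi+B.hi = [11.4+5.2, 14.9+5.2, 7.5+3.2] = [16.600,20.100,10.700]
diag = √(29²+29.9²+15.2²) = √1966.05 = 44.340


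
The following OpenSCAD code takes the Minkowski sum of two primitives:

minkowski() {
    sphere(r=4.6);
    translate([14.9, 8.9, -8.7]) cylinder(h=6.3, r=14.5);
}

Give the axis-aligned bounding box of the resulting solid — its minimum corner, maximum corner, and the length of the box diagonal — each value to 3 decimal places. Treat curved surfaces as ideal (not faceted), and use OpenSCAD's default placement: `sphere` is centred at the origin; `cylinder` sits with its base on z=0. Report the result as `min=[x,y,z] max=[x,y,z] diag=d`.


A = translate([14.9, 8.9, -8.7]) cylinder(h=6.3, r=14.5) → bbox [0.4,-5.6,-8.7] .. [29.4,23.4,-2.4]
B = sphere(r=4.6) → bbox [-4.6,-4.6,-4.6] .. [4.6,4.6,4.6]
lo = A.lo+B.lo = [0.4-4.6, -5.6-4.6, -8.7-4.6] = [-4.200,-10.200,-13.300]
hi = A.hi+B.hi = [29.4+4.6, 23.4+4.6, -2.4+4.6] = [34.000,28.000,2.200]
diag = √(38.2²+38.2²+15.5²) = √3158.73 = 56.203

min=[-4.200,-10.200,-13.300] max=[34.000,28.000,2.200] diag=56.203


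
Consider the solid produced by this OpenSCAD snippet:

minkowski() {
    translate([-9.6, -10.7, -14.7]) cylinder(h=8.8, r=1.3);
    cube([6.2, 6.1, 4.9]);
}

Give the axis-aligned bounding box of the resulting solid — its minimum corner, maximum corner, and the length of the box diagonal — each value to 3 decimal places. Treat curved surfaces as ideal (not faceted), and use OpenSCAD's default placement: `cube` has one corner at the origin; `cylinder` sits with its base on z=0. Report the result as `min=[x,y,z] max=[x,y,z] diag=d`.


min=[-10.900,-12.000,-14.700] max=[-2.100,-3.300,-1.000] diag=18.461

A = translate([-9.6, -10.7, -14.7]) cylinder(h=8.8, r=1.3) → bbox [-10.9,-12,-14.7] .. [-8.3,-9.4,-5.9]
B = cube([6.2, 6.1, 4.9]) → bbox [0,0,0] .. [6.2,6.1,4.9]
lo = A.lo+B.lo = [-10.9+0, -12+0, -14.7+0] = [-10.900,-12.000,-14.700]
hi = A.hi+B.hi = [-8.3+6.2, -9.4+6.1, -5.9+4.9] = [-2.100,-3.300,-1.000]
diag = √(8.8²+8.7²+13.7²) = √340.82 = 18.461


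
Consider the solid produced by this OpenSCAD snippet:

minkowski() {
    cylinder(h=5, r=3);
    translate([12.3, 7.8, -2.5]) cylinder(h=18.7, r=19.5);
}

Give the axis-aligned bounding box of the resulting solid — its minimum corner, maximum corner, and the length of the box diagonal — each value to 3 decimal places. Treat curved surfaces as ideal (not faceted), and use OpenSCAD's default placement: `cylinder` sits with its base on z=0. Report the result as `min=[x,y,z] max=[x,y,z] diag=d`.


min=[-10.200,-14.700,-2.500] max=[34.800,30.300,21.200] diag=67.909

A = translate([12.3, 7.8, -2.5]) cylinder(h=18.7, r=19.5) → bbox [-7.2,-11.7,-2.5] .. [31.8,27.3,16.2]
B = cylinder(h=5, r=3) → bbox [-3,-3,0] .. [3,3,5]
lo = A.lo+B.lo = [-7.2-3, -11.7-3, -2.5+0] = [-10.200,-14.700,-2.500]
hi = A.hi+B.hi = [31.8+3, 27.3+3, 16.2+5] = [34.800,30.300,21.200]
diag = √(45²+45²+23.7²) = √4611.69 = 67.909


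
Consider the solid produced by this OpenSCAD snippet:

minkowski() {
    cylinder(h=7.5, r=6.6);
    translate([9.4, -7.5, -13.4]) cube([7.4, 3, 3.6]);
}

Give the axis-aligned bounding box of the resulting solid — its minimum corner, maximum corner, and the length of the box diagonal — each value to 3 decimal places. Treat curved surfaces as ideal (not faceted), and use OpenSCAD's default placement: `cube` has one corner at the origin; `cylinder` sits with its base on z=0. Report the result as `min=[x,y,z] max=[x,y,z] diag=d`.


A = translate([9.4, -7.5, -13.4]) cube([7.4, 3, 3.6]) → bbox [9.4,-7.5,-13.4] .. [16.8,-4.5,-9.8]
B = cylinder(h=7.5, r=6.6) → bbox [-6.6,-6.6,0] .. [6.6,6.6,7.5]
lo = A.lo+B.lo = [9.4-6.6, -7.5-6.6, -13.4+0] = [2.800,-14.100,-13.400]
hi = A.hi+B.hi = [16.8+6.6, -4.5+6.6, -9.8+7.5] = [23.400,2.100,-2.300]
diag = √(20.6²+16.2²+11.1²) = √810.01 = 28.461

min=[2.800,-14.100,-13.400] max=[23.400,2.100,-2.300] diag=28.461


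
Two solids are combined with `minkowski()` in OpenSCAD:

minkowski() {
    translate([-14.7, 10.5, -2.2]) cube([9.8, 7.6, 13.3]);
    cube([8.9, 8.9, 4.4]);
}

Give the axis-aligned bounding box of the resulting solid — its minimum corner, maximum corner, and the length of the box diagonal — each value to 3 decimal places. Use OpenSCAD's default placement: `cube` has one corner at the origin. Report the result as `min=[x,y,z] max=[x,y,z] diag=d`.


A = translate([-14.7, 10.5, -2.2]) cube([9.8, 7.6, 13.3]) → bbox [-14.7,10.5,-2.2] .. [-4.9,18.1,11.1]
B = cube([8.9, 8.9, 4.4]) → bbox [0,0,0] .. [8.9,8.9,4.4]
lo = A.lo+B.lo = [-14.7+0, 10.5+0, -2.2+0] = [-14.700,10.500,-2.200]
hi = A.hi+B.hi = [-4.9+8.9, 18.1+8.9, 11.1+4.4] = [4.000,27.000,15.500]
diag = √(18.7²+16.5²+17.7²) = √935.23 = 30.582

min=[-14.700,10.500,-2.200] max=[4.000,27.000,15.500] diag=30.582


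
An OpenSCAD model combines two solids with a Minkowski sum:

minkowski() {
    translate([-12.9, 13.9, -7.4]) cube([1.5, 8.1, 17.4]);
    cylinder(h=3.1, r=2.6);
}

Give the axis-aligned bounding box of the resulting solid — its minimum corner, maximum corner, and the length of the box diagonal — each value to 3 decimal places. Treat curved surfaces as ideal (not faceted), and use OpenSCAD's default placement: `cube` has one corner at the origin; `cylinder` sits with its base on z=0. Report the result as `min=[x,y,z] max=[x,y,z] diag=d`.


min=[-15.500,11.300,-7.400] max=[-8.800,24.600,13.100] diag=25.338

A = translate([-12.9, 13.9, -7.4]) cube([1.5, 8.1, 17.4]) → bbox [-12.9,13.9,-7.4] .. [-11.4,22,10]
B = cylinder(h=3.1, r=2.6) → bbox [-2.6,-2.6,0] .. [2.6,2.6,3.1]
lo = A.lo+B.lo = [-12.9-2.6, 13.9-2.6, -7.4+0] = [-15.500,11.300,-7.400]
hi = A.hi+B.hi = [-11.4+2.6, 22+2.6, 10+3.1] = [-8.800,24.600,13.100]
diag = √(6.7²+13.3²+20.5²) = √642.03 = 25.338


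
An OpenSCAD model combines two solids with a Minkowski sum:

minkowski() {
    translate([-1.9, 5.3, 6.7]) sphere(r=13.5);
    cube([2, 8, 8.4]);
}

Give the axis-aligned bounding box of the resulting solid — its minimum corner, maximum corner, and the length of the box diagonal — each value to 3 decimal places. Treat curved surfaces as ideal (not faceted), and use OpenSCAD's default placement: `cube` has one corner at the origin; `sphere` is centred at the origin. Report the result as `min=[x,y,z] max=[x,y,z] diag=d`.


A = translate([-1.9, 5.3, 6.7]) sphere(r=13.5) → bbox [-15.4,-8.2,-6.8] .. [11.6,18.8,20.2]
B = cube([2, 8, 8.4]) → bbox [0,0,0] .. [2,8,8.4]
lo = A.lo+B.lo = [-15.4+0, -8.2+0, -6.8+0] = [-15.400,-8.200,-6.800]
hi = A.hi+B.hi = [11.6+2, 18.8+8, 20.2+8.4] = [13.600,26.800,28.600]
diag = √(29²+35²+35.4²) = √3319.16 = 57.612

min=[-15.400,-8.200,-6.800] max=[13.600,26.800,28.600] diag=57.612


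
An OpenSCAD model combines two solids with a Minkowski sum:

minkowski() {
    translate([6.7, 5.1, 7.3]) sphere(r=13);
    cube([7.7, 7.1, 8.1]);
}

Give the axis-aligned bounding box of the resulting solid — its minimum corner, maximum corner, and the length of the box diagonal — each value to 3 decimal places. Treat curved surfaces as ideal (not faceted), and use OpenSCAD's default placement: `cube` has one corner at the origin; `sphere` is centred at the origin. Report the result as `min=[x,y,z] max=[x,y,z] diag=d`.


min=[-6.300,-7.900,-5.700] max=[27.400,25.200,28.400] diag=58.259

A = translate([6.7, 5.1, 7.3]) sphere(r=13) → bbox [-6.3,-7.9,-5.7] .. [19.7,18.1,20.3]
B = cube([7.7, 7.1, 8.1]) → bbox [0,0,0] .. [7.7,7.1,8.1]
lo = A.lo+B.lo = [-6.3+0, -7.9+0, -5.7+0] = [-6.300,-7.900,-5.700]
hi = A.hi+B.hi = [19.7+7.7, 18.1+7.1, 20.3+8.1] = [27.400,25.200,28.400]
diag = √(33.7²+33.1²+34.1²) = √3394.11 = 58.259


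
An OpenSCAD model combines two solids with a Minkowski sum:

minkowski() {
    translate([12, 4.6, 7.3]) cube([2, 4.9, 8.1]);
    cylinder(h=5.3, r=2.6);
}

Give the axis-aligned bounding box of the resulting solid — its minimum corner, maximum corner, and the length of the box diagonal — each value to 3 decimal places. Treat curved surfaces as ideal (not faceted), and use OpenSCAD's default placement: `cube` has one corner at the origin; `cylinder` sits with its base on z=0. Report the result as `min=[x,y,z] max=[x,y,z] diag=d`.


A = translate([12, 4.6, 7.3]) cube([2, 4.9, 8.1]) → bbox [12,4.6,7.3] .. [14,9.5,15.4]
B = cylinder(h=5.3, r=2.6) → bbox [-2.6,-2.6,0] .. [2.6,2.6,5.3]
lo = A.lo+B.lo = [12-2.6, 4.6-2.6, 7.3+0] = [9.400,2.000,7.300]
hi = A.hi+B.hi = [14+2.6, 9.5+2.6, 15.4+5.3] = [16.600,12.100,20.700]
diag = √(7.2²+10.1²+13.4²) = √333.41 = 18.260

min=[9.400,2.000,7.300] max=[16.600,12.100,20.700] diag=18.260


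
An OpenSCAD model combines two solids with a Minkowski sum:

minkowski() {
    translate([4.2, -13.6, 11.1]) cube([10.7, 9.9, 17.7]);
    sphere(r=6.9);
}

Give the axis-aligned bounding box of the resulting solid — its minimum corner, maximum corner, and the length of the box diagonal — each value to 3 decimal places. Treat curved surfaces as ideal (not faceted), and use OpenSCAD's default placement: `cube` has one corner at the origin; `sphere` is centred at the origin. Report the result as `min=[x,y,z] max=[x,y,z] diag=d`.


min=[-2.700,-20.500,4.200] max=[21.800,3.200,35.700] diag=46.413

A = translate([4.2, -13.6, 11.1]) cube([10.7, 9.9, 17.7]) → bbox [4.2,-13.6,11.1] .. [14.9,-3.7,28.8]
B = sphere(r=6.9) → bbox [-6.9,-6.9,-6.9] .. [6.9,6.9,6.9]
lo = A.lo+B.lo = [4.2-6.9, -13.6-6.9, 11.1-6.9] = [-2.700,-20.500,4.200]
hi = A.hi+B.hi = [14.9+6.9, -3.7+6.9, 28.8+6.9] = [21.800,3.200,35.700]
diag = √(24.5²+23.7²+31.5²) = √2154.19 = 46.413


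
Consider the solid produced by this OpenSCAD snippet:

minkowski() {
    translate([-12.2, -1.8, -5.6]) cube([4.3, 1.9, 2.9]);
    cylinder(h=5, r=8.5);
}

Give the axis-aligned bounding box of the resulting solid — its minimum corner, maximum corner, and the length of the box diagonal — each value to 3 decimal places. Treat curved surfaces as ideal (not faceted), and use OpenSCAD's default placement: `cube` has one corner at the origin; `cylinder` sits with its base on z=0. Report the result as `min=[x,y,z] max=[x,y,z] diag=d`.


A = translate([-12.2, -1.8, -5.6]) cube([4.3, 1.9, 2.9]) → bbox [-12.2,-1.8,-5.6] .. [-7.9,0.1,-2.7]
B = cylinder(h=5, r=8.5) → bbox [-8.5,-8.5,0] .. [8.5,8.5,5]
lo = A.lo+B.lo = [-12.2-8.5, -1.8-8.5, -5.6+0] = [-20.700,-10.300,-5.600]
hi = A.hi+B.hi = [-7.9+8.5, 0.1+8.5, -2.7+5] = [0.600,8.600,2.300]
diag = √(21.3²+18.9²+7.9²) = √873.31 = 29.552

min=[-20.700,-10.300,-5.600] max=[0.600,8.600,2.300] diag=29.552


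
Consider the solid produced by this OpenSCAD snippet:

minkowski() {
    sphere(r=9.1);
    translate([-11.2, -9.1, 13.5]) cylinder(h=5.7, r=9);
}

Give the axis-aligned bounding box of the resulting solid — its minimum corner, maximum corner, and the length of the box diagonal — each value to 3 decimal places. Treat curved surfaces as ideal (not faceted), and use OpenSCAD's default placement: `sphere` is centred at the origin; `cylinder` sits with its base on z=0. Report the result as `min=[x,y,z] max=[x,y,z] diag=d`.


min=[-29.300,-27.200,4.400] max=[6.900,9.000,28.300] diag=56.499

A = translate([-11.2, -9.1, 13.5]) cylinder(h=5.7, r=9) → bbox [-20.2,-18.1,13.5] .. [-2.2,-0.1,19.2]
B = sphere(r=9.1) → bbox [-9.1,-9.1,-9.1] .. [9.1,9.1,9.1]
lo = A.lo+B.lo = [-20.2-9.1, -18.1-9.1, 13.5-9.1] = [-29.300,-27.200,4.400]
hi = A.hi+B.hi = [-2.2+9.1, -0.1+9.1, 19.2+9.1] = [6.900,9.000,28.300]
diag = √(36.2²+36.2²+23.9²) = √3192.09 = 56.499


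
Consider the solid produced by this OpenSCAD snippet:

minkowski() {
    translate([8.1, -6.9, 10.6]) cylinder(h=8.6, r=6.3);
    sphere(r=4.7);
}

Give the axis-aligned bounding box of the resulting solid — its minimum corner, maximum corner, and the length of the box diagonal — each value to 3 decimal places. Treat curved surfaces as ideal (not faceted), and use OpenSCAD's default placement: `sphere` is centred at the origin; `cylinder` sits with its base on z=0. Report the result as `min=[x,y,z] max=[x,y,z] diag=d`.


A = translate([8.1, -6.9, 10.6]) cylinder(h=8.6, r=6.3) → bbox [1.8,-13.2,10.6] .. [14.4,-0.6,19.2]
B = sphere(r=4.7) → bbox [-4.7,-4.7,-4.7] .. [4.7,4.7,4.7]
lo = A.lo+B.lo = [1.8-4.7, -13.2-4.7, 10.6-4.7] = [-2.900,-17.900,5.900]
hi = A.hi+B.hi = [14.4+4.7, -0.6+4.7, 19.2+4.7] = [19.100,4.100,23.900]
diag = √(22²+22²+18²) = √1292 = 35.944

min=[-2.900,-17.900,5.900] max=[19.100,4.100,23.900] diag=35.944


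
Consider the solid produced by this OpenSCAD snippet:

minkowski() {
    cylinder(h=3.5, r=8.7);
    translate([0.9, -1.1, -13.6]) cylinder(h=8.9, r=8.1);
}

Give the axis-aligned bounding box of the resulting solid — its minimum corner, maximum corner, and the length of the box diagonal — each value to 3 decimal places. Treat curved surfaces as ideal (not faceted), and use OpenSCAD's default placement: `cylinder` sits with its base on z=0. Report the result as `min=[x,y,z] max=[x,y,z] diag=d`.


A = translate([0.9, -1.1, -13.6]) cylinder(h=8.9, r=8.1) → bbox [-7.2,-9.2,-13.6] .. [9,7,-4.7]
B = cylinder(h=3.5, r=8.7) → bbox [-8.7,-8.7,0] .. [8.7,8.7,3.5]
lo = A.lo+B.lo = [-7.2-8.7, -9.2-8.7, -13.6+0] = [-15.900,-17.900,-13.600]
hi = A.hi+B.hi = [9+8.7, 7+8.7, -4.7+3.5] = [17.700,15.700,-1.200]
diag = √(33.6²+33.6²+12.4²) = √2411.68 = 49.109

min=[-15.900,-17.900,-13.600] max=[17.700,15.700,-1.200] diag=49.109


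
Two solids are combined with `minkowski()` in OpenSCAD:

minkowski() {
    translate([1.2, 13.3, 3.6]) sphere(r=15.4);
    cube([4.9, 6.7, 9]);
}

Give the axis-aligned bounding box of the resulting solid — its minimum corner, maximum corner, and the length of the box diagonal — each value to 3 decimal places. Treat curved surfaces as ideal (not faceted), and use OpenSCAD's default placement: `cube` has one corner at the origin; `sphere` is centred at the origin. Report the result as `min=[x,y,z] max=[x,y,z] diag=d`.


A = translate([1.2, 13.3, 3.6]) sphere(r=15.4) → bbox [-14.2,-2.1,-11.8] .. [16.6,28.7,19]
B = cube([4.9, 6.7, 9]) → bbox [0,0,0] .. [4.9,6.7,9]
lo = A.lo+B.lo = [-14.2+0, -2.1+0, -11.8+0] = [-14.200,-2.100,-11.800]
hi = A.hi+B.hi = [16.6+4.9, 28.7+6.7, 19+9] = [21.500,35.400,28.000]
diag = √(35.7²+37.5²+39.8²) = √4264.78 = 65.305

min=[-14.200,-2.100,-11.800] max=[21.500,35.400,28.000] diag=65.305


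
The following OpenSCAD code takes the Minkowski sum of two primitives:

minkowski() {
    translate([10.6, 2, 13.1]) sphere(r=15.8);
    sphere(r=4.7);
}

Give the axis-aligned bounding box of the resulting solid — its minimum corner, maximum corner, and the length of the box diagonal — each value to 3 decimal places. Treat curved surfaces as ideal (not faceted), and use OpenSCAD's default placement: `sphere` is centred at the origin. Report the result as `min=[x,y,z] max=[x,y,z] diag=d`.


A = translate([10.6, 2, 13.1]) sphere(r=15.8) → bbox [-5.2,-13.8,-2.7] .. [26.4,17.8,28.9]
B = sphere(r=4.7) → bbox [-4.7,-4.7,-4.7] .. [4.7,4.7,4.7]
lo = A.lo+B.lo = [-5.2-4.7, -13.8-4.7, -2.7-4.7] = [-9.900,-18.500,-7.400]
hi = A.hi+B.hi = [26.4+4.7, 17.8+4.7, 28.9+4.7] = [31.100,22.500,33.600]
diag = √(41²+41²+41²) = √5043 = 71.014

min=[-9.900,-18.500,-7.400] max=[31.100,22.500,33.600] diag=71.014


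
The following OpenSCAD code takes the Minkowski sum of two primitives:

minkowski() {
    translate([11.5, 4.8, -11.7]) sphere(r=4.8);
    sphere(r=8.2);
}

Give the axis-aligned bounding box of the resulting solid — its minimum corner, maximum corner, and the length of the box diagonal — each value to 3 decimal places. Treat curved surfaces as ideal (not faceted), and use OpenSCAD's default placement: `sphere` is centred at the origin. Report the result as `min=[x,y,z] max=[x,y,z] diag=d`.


A = translate([11.5, 4.8, -11.7]) sphere(r=4.8) → bbox [6.7,0,-16.5] .. [16.3,9.6,-6.9]
B = sphere(r=8.2) → bbox [-8.2,-8.2,-8.2] .. [8.2,8.2,8.2]
lo = A.lo+B.lo = [6.7-8.2, 0-8.2, -16.5-8.2] = [-1.500,-8.200,-24.700]
hi = A.hi+B.hi = [16.3+8.2, 9.6+8.2, -6.9+8.2] = [24.500,17.800,1.300]
diag = √(26²+26²+26²) = √2028 = 45.033

min=[-1.500,-8.200,-24.700] max=[24.500,17.800,1.300] diag=45.033


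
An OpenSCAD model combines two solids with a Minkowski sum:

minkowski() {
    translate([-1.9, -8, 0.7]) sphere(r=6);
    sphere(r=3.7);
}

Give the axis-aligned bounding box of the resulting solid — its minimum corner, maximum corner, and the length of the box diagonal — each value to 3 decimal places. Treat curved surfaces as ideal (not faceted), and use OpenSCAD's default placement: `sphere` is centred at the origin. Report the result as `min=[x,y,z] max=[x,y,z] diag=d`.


A = translate([-1.9, -8, 0.7]) sphere(r=6) → bbox [-7.9,-14,-5.3] .. [4.1,-2,6.7]
B = sphere(r=3.7) → bbox [-3.7,-3.7,-3.7] .. [3.7,3.7,3.7]
lo = A.lo+B.lo = [-7.9-3.7, -14-3.7, -5.3-3.7] = [-11.600,-17.700,-9.000]
hi = A.hi+B.hi = [4.1+3.7, -2+3.7, 6.7+3.7] = [7.800,1.700,10.400]
diag = √(19.4²+19.4²+19.4²) = √1129.08 = 33.602

min=[-11.600,-17.700,-9.000] max=[7.800,1.700,10.400] diag=33.602


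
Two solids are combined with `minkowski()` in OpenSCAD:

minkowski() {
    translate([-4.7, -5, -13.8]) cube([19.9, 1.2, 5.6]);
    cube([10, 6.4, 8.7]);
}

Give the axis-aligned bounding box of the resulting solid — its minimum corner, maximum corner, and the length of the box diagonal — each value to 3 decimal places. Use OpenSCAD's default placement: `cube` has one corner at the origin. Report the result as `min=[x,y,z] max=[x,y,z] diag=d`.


A = translate([-4.7, -5, -13.8]) cube([19.9, 1.2, 5.6]) → bbox [-4.7,-5,-13.8] .. [15.2,-3.8,-8.2]
B = cube([10, 6.4, 8.7]) → bbox [0,0,0] .. [10,6.4,8.7]
lo = A.lo+B.lo = [-4.7+0, -5+0, -13.8+0] = [-4.700,-5.000,-13.800]
hi = A.hi+B.hi = [15.2+10, -3.8+6.4, -8.2+8.7] = [25.200,2.600,0.500]
diag = √(29.9²+7.6²+14.3²) = √1156.26 = 34.004

min=[-4.700,-5.000,-13.800] max=[25.200,2.600,0.500] diag=34.004


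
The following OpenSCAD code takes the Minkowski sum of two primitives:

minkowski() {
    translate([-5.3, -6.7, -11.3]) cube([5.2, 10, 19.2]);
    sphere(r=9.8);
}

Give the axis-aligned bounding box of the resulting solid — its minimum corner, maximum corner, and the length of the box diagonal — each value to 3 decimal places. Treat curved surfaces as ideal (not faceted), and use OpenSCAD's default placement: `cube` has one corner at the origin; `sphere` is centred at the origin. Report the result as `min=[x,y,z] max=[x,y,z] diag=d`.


A = translate([-5.3, -6.7, -11.3]) cube([5.2, 10, 19.2]) → bbox [-5.3,-6.7,-11.3] .. [-0.1,3.3,7.9]
B = sphere(r=9.8) → bbox [-9.8,-9.8,-9.8] .. [9.8,9.8,9.8]
lo = A.lo+B.lo = [-5.3-9.8, -6.7-9.8, -11.3-9.8] = [-15.100,-16.500,-21.100]
hi = A.hi+B.hi = [-0.1+9.8, 3.3+9.8, 7.9+9.8] = [9.700,13.100,17.700]
diag = √(24.8²+29.6²+38.8²) = √2996.64 = 54.742

min=[-15.100,-16.500,-21.100] max=[9.700,13.100,17.700] diag=54.742


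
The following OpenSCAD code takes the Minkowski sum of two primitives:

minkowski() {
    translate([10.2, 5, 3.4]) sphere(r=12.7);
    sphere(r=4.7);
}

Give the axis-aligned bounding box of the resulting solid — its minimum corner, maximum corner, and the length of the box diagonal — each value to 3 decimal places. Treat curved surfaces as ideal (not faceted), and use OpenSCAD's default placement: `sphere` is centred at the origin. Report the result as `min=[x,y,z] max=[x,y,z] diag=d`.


A = translate([10.2, 5, 3.4]) sphere(r=12.7) → bbox [-2.5,-7.7,-9.3] .. [22.9,17.7,16.1]
B = sphere(r=4.7) → bbox [-4.7,-4.7,-4.7] .. [4.7,4.7,4.7]
lo = A.lo+B.lo = [-2.5-4.7, -7.7-4.7, -9.3-4.7] = [-7.200,-12.400,-14.000]
hi = A.hi+B.hi = [22.9+4.7, 17.7+4.7, 16.1+4.7] = [27.600,22.400,20.800]
diag = √(34.8²+34.8²+34.8²) = √3633.12 = 60.275

min=[-7.200,-12.400,-14.000] max=[27.600,22.400,20.800] diag=60.275


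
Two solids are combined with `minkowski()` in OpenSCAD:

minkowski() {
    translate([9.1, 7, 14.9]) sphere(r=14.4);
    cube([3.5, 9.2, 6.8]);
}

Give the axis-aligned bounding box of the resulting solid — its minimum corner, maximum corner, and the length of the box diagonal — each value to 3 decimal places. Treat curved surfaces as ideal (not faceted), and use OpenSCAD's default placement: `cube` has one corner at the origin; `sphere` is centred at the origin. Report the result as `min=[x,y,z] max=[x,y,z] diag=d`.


A = translate([9.1, 7, 14.9]) sphere(r=14.4) → bbox [-5.3,-7.4,0.5] .. [23.5,21.4,29.3]
B = cube([3.5, 9.2, 6.8]) → bbox [0,0,0] .. [3.5,9.2,6.8]
lo = A.lo+B.lo = [-5.3+0, -7.4+0, 0.5+0] = [-5.300,-7.400,0.500]
hi = A.hi+B.hi = [23.5+3.5, 21.4+9.2, 29.3+6.8] = [27.000,30.600,36.100]
diag = √(32.3²+38²+35.6²) = √3754.65 = 61.275

min=[-5.300,-7.400,0.500] max=[27.000,30.600,36.100] diag=61.275


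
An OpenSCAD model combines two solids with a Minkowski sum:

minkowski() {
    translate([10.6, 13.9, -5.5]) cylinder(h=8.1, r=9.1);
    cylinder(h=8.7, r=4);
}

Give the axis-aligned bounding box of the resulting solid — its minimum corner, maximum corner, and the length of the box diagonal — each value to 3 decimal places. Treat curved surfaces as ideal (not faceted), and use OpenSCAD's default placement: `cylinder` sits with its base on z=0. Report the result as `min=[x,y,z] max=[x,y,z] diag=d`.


A = translate([10.6, 13.9, -5.5]) cylinder(h=8.1, r=9.1) → bbox [1.5,4.8,-5.5] .. [19.7,23,2.6]
B = cylinder(h=8.7, r=4) → bbox [-4,-4,0] .. [4,4,8.7]
lo = A.lo+B.lo = [1.5-4, 4.8-4, -5.5+0] = [-2.500,0.800,-5.500]
hi = A.hi+B.hi = [19.7+4, 23+4, 2.6+8.7] = [23.700,27.000,11.300]
diag = √(26.2²+26.2²+16.8²) = √1655.12 = 40.683

min=[-2.500,0.800,-5.500] max=[23.700,27.000,11.300] diag=40.683
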